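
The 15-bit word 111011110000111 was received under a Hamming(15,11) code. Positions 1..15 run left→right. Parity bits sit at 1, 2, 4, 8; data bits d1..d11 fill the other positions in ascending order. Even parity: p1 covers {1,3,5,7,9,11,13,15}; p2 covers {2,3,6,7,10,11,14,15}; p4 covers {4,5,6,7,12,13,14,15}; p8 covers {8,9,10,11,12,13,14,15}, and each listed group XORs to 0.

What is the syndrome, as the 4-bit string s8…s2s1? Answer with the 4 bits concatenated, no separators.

s1 (pos 1,3,5,7,9,11,13,15): 1⊕1⊕1⊕1⊕0⊕0⊕1⊕1 = 0
s2 (pos 2,3,6,7,10,11,14,15): 1⊕1⊕1⊕1⊕0⊕0⊕1⊕1 = 0
s4 (pos 4,5,6,7,12,13,14,15): 0⊕1⊕1⊕1⊕0⊕1⊕1⊕1 = 0
s8 (pos 8,9,10,11,12,13,14,15): 1⊕0⊕0⊕0⊕0⊕1⊕1⊕1 = 0
Syndrome s8…s1 = 0000 → no error.

0000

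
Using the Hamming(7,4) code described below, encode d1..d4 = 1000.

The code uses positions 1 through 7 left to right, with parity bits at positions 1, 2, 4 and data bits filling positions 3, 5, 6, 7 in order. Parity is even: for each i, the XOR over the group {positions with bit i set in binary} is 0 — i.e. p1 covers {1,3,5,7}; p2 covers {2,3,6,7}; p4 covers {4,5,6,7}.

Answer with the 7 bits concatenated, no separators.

Place data at non-parity positions: p1 p2 1 p4 0 0 0
p1 (pos 1,3,5,7): XOR of data positions = 1⊕0⊕0 = 1
p2 (pos 2,3,6,7): XOR of data positions = 1⊕0⊕0 = 1
p4 (pos 4,5,6,7): XOR of data positions = 0⊕0⊕0 = 0
Codeword: 1110000

1110000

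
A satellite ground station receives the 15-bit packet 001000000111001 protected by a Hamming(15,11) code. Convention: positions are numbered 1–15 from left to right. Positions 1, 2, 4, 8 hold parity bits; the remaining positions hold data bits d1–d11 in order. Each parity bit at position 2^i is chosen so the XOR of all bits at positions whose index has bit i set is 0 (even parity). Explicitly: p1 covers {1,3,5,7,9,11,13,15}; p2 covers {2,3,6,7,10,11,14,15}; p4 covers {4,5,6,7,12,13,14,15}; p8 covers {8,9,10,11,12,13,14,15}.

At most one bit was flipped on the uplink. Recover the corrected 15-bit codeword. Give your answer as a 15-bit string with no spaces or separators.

s1 (pos 1,3,5,7,9,11,13,15): 0⊕1⊕0⊕0⊕0⊕1⊕0⊕1 = 1
s2 (pos 2,3,6,7,10,11,14,15): 0⊕1⊕0⊕0⊕1⊕1⊕0⊕1 = 0
s4 (pos 4,5,6,7,12,13,14,15): 0⊕0⊕0⊕0⊕1⊕0⊕0⊕1 = 0
s8 (pos 8,9,10,11,12,13,14,15): 0⊕0⊕1⊕1⊕1⊕0⊕0⊕1 = 0
Syndrome s8…s1 = 0001 → error at position 1.
Flip position 1: 001000000111001 → 101000000111001

101000000111001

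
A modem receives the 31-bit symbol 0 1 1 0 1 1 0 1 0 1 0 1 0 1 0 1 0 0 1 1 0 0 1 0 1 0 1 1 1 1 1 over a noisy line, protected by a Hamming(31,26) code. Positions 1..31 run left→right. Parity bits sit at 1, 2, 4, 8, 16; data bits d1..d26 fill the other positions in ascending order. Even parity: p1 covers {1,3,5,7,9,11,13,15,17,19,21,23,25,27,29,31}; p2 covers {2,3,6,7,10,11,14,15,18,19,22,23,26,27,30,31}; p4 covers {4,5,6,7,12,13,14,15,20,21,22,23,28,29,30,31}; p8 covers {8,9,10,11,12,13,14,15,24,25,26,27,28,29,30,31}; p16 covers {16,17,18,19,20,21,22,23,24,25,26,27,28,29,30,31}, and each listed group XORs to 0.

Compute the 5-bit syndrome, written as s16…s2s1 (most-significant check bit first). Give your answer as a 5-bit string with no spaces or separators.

s1 (pos 1,3,5,7,9,11,13,15,17,19,21,23,25,27,29,31): 0⊕1⊕1⊕0⊕0⊕0⊕0⊕0⊕0⊕1⊕0⊕1⊕1⊕1⊕1⊕1 = 0
s2 (pos 2,3,6,7,10,11,14,15,18,19,22,23,26,27,30,31): 1⊕1⊕1⊕0⊕1⊕0⊕1⊕0⊕0⊕1⊕0⊕1⊕0⊕1⊕1⊕1 = 0
s4 (pos 4,5,6,7,12,13,14,15,20,21,22,23,28,29,30,31): 0⊕1⊕1⊕0⊕1⊕0⊕1⊕0⊕1⊕0⊕0⊕1⊕1⊕1⊕1⊕1 = 0
s8 (pos 8,9,10,11,12,13,14,15,24,25,26,27,28,29,30,31): 1⊕0⊕1⊕0⊕1⊕0⊕1⊕0⊕0⊕1⊕0⊕1⊕1⊕1⊕1⊕1 = 0
s16 (pos 16,17,18,19,20,21,22,23,24,25,26,27,28,29,30,31): 1⊕0⊕0⊕1⊕1⊕0⊕0⊕1⊕0⊕1⊕0⊕1⊕1⊕1⊕1⊕1 = 0
Syndrome s16…s1 = 00000 → no error.

00000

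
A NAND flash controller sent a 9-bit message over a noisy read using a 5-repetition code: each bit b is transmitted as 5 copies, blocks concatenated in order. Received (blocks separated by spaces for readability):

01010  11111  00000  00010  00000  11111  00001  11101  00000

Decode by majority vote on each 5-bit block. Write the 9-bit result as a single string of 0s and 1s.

010001010

Block 1 (01010): 2 ones → 0
Block 2 (11111): 5 ones → 1
Block 3 (00000): 0 ones → 0
Block 4 (00010): 1 one → 0
Block 5 (00000): 0 ones → 0
Block 6 (11111): 5 ones → 1
Block 7 (00001): 1 one → 0
Block 8 (11101): 4 ones → 1
Block 9 (00000): 0 ones → 0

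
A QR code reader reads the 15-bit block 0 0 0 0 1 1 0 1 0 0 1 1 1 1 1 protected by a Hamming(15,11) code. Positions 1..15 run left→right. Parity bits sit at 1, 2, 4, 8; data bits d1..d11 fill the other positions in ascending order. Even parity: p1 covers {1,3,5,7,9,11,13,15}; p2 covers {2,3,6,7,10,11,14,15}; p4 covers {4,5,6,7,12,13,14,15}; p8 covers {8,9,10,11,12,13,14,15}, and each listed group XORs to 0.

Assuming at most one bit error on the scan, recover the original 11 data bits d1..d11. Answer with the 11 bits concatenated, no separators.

s1 (pos 1,3,5,7,9,11,13,15): 0⊕0⊕1⊕0⊕0⊕1⊕1⊕1 = 0
s2 (pos 2,3,6,7,10,11,14,15): 0⊕0⊕1⊕0⊕0⊕1⊕1⊕1 = 0
s4 (pos 4,5,6,7,12,13,14,15): 0⊕1⊕1⊕0⊕1⊕1⊕1⊕1 = 0
s8 (pos 8,9,10,11,12,13,14,15): 1⊕0⊕0⊕1⊕1⊕1⊕1⊕1 = 0
Syndrome s8…s1 = 0000 → no error.
Read data bits from positions 3,5,6,7,9,10,11,12,13,14,15: 01100011111

01100011111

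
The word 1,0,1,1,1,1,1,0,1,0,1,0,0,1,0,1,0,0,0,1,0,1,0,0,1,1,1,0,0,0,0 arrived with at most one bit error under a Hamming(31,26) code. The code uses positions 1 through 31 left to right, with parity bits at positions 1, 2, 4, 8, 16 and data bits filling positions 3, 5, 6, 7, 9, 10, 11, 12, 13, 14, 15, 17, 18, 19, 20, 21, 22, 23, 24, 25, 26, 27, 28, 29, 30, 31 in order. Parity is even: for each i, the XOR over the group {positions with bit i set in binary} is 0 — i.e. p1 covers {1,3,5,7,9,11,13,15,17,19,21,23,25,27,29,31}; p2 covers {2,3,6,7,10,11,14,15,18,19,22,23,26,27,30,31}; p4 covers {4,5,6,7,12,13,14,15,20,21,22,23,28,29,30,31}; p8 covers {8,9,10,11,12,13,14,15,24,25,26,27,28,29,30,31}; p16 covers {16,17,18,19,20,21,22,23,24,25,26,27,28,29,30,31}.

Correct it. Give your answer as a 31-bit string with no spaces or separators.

1010111010100101000101001110000

s1 (pos 1,3,5,7,9,11,13,15,17,19,21,23,25,27,29,31): 1⊕1⊕1⊕1⊕1⊕1⊕0⊕0⊕0⊕0⊕0⊕0⊕1⊕1⊕0⊕0 = 0
s2 (pos 2,3,6,7,10,11,14,15,18,19,22,23,26,27,30,31): 0⊕1⊕1⊕1⊕0⊕1⊕1⊕0⊕0⊕0⊕1⊕0⊕1⊕1⊕0⊕0 = 0
s4 (pos 4,5,6,7,12,13,14,15,20,21,22,23,28,29,30,31): 1⊕1⊕1⊕1⊕0⊕0⊕1⊕0⊕1⊕0⊕1⊕0⊕0⊕0⊕0⊕0 = 1
s8 (pos 8,9,10,11,12,13,14,15,24,25,26,27,28,29,30,31): 0⊕1⊕0⊕1⊕0⊕0⊕1⊕0⊕0⊕1⊕1⊕1⊕0⊕0⊕0⊕0 = 0
s16 (pos 16,17,18,19,20,21,22,23,24,25,26,27,28,29,30,31): 1⊕0⊕0⊕0⊕1⊕0⊕1⊕0⊕0⊕1⊕1⊕1⊕0⊕0⊕0⊕0 = 0
Syndrome s16…s1 = 00100 → error at position 4.
Flip position 4: 1011111010100101000101001110000 → 1010111010100101000101001110000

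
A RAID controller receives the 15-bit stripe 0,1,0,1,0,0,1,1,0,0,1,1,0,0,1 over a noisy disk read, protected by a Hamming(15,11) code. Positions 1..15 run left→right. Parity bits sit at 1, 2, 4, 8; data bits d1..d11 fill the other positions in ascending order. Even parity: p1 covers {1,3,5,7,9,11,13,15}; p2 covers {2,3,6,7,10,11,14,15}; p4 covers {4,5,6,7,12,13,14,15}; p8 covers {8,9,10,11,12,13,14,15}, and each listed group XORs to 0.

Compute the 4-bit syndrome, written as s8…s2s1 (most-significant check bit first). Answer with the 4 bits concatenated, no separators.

0001

s1 (pos 1,3,5,7,9,11,13,15): 0⊕0⊕0⊕1⊕0⊕1⊕0⊕1 = 1
s2 (pos 2,3,6,7,10,11,14,15): 1⊕0⊕0⊕1⊕0⊕1⊕0⊕1 = 0
s4 (pos 4,5,6,7,12,13,14,15): 1⊕0⊕0⊕1⊕1⊕0⊕0⊕1 = 0
s8 (pos 8,9,10,11,12,13,14,15): 1⊕0⊕0⊕1⊕1⊕0⊕0⊕1 = 0
Syndrome s8…s1 = 0001 → error at position 1.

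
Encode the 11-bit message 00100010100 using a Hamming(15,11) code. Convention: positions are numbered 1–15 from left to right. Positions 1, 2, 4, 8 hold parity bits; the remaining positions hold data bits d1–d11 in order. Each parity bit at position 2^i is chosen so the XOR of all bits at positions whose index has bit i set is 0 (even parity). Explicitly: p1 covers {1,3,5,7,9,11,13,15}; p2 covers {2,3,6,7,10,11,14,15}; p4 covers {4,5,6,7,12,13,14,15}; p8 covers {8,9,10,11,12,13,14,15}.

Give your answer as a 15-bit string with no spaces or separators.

Place data at non-parity positions: p1 p2 0 p4 0 1 0 p8 0 0 1 0 1 0 0
p1 (pos 1,3,5,7,9,11,13,15): XOR of data positions = 0⊕0⊕0⊕0⊕1⊕1⊕0 = 0
p2 (pos 2,3,6,7,10,11,14,15): XOR of data positions = 0⊕1⊕0⊕0⊕1⊕0⊕0 = 0
p4 (pos 4,5,6,7,12,13,14,15): XOR of data positions = 0⊕1⊕0⊕0⊕1⊕0⊕0 = 0
p8 (pos 8,9,10,11,12,13,14,15): XOR of data positions = 0⊕0⊕1⊕0⊕1⊕0⊕0 = 0
Codeword: 000001000010100

000001000010100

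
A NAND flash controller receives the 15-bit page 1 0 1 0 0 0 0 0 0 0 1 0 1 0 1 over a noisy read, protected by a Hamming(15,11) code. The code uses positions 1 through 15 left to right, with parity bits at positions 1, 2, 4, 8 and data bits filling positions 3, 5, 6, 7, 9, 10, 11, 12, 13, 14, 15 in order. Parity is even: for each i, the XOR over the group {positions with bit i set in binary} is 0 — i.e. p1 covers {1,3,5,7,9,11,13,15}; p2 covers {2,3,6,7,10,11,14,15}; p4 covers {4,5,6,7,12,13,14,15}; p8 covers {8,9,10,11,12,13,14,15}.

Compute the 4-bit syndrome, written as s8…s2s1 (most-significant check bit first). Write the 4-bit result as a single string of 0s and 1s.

1011

s1 (pos 1,3,5,7,9,11,13,15): 1⊕1⊕0⊕0⊕0⊕1⊕1⊕1 = 1
s2 (pos 2,3,6,7,10,11,14,15): 0⊕1⊕0⊕0⊕0⊕1⊕0⊕1 = 1
s4 (pos 4,5,6,7,12,13,14,15): 0⊕0⊕0⊕0⊕0⊕1⊕0⊕1 = 0
s8 (pos 8,9,10,11,12,13,14,15): 0⊕0⊕0⊕1⊕0⊕1⊕0⊕1 = 1
Syndrome s8…s1 = 1011 → error at position 11.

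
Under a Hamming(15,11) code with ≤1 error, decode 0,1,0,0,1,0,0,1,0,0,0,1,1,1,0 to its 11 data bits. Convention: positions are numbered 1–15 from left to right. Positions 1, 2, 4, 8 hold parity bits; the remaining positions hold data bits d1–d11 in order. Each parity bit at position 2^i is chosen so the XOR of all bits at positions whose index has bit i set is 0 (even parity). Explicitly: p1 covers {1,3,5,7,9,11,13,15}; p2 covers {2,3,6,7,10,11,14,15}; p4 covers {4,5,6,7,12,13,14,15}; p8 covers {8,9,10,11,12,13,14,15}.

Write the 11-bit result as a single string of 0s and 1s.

s1 (pos 1,3,5,7,9,11,13,15): 0⊕0⊕1⊕0⊕0⊕0⊕1⊕0 = 0
s2 (pos 2,3,6,7,10,11,14,15): 1⊕0⊕0⊕0⊕0⊕0⊕1⊕0 = 0
s4 (pos 4,5,6,7,12,13,14,15): 0⊕1⊕0⊕0⊕1⊕1⊕1⊕0 = 0
s8 (pos 8,9,10,11,12,13,14,15): 1⊕0⊕0⊕0⊕1⊕1⊕1⊕0 = 0
Syndrome s8…s1 = 0000 → no error.
Read data bits from positions 3,5,6,7,9,10,11,12,13,14,15: 01000001110

01000001110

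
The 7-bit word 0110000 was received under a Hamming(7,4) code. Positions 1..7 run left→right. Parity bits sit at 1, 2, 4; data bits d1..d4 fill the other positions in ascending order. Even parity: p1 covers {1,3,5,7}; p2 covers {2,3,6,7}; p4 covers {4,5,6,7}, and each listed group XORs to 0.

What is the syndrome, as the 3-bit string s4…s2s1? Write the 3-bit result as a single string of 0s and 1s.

s1 (pos 1,3,5,7): 0⊕1⊕0⊕0 = 1
s2 (pos 2,3,6,7): 1⊕1⊕0⊕0 = 0
s4 (pos 4,5,6,7): 0⊕0⊕0⊕0 = 0
Syndrome s4…s1 = 001 → error at position 1.

001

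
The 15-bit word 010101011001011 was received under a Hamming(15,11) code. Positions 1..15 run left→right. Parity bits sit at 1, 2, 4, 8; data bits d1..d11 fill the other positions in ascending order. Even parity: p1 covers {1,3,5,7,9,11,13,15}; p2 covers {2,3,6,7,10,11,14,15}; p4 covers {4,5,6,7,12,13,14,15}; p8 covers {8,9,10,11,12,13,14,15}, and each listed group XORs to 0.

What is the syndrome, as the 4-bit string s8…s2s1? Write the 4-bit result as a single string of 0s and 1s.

s1 (pos 1,3,5,7,9,11,13,15): 0⊕0⊕0⊕0⊕1⊕0⊕0⊕1 = 0
s2 (pos 2,3,6,7,10,11,14,15): 1⊕0⊕1⊕0⊕0⊕0⊕1⊕1 = 0
s4 (pos 4,5,6,7,12,13,14,15): 1⊕0⊕1⊕0⊕1⊕0⊕1⊕1 = 1
s8 (pos 8,9,10,11,12,13,14,15): 1⊕1⊕0⊕0⊕1⊕0⊕1⊕1 = 1
Syndrome s8…s1 = 1100 → error at position 12.

1100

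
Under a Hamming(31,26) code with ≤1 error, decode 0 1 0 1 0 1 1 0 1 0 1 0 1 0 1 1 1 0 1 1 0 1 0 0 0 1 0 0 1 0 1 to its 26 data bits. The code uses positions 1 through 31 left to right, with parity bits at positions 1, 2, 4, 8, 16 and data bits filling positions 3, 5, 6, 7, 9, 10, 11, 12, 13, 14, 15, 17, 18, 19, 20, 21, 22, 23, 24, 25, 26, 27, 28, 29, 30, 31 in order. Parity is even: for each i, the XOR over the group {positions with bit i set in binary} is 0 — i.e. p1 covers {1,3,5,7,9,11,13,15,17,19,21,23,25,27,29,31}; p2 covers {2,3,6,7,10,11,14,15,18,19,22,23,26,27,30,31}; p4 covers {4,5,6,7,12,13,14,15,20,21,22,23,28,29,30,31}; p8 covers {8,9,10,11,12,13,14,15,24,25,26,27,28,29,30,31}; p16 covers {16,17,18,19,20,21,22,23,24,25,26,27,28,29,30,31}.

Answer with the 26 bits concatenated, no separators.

s1 (pos 1,3,5,7,9,11,13,15,17,19,21,23,25,27,29,31): 0⊕0⊕0⊕1⊕1⊕1⊕1⊕1⊕1⊕1⊕0⊕0⊕0⊕0⊕1⊕1 = 1
s2 (pos 2,3,6,7,10,11,14,15,18,19,22,23,26,27,30,31): 1⊕0⊕1⊕1⊕0⊕1⊕0⊕1⊕0⊕1⊕1⊕0⊕1⊕0⊕0⊕1 = 1
s4 (pos 4,5,6,7,12,13,14,15,20,21,22,23,28,29,30,31): 1⊕0⊕1⊕1⊕0⊕1⊕0⊕1⊕1⊕0⊕1⊕0⊕0⊕1⊕0⊕1 = 1
s8 (pos 8,9,10,11,12,13,14,15,24,25,26,27,28,29,30,31): 0⊕1⊕0⊕1⊕0⊕1⊕0⊕1⊕0⊕0⊕1⊕0⊕0⊕1⊕0⊕1 = 1
s16 (pos 16,17,18,19,20,21,22,23,24,25,26,27,28,29,30,31): 1⊕1⊕0⊕1⊕1⊕0⊕1⊕0⊕0⊕0⊕1⊕0⊕0⊕1⊕0⊕1 = 0
Syndrome s16…s1 = 01111 → error at position 15.
Flip position 15: 0101011010101011101101000100101 → 0101011010101001101101000100101
Read data bits from positions 3,5,6,7,9,10,11,12,13,14,15,17,18,19,20,21,22,23,24,25,26,27,28,29,30,31: 00111010100101101000100101

00111010100101101000100101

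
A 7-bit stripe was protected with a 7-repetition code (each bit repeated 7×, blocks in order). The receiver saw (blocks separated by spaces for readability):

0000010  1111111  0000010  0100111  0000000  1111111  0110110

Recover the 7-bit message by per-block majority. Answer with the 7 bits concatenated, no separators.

0101011

Block 1 (0000010): 1 one → 0
Block 2 (1111111): 7 ones → 1
Block 3 (0000010): 1 one → 0
Block 4 (0100111): 4 ones → 1
Block 5 (0000000): 0 ones → 0
Block 6 (1111111): 7 ones → 1
Block 7 (0110110): 4 ones → 1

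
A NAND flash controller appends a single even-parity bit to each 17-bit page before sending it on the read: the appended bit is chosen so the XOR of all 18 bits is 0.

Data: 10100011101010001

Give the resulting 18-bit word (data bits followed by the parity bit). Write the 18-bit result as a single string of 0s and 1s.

101000111010100010

XOR of the 17 data bits: 1⊕0⊕1⊕0⊕0⊕0⊕1⊕1⊕1⊕0⊕1⊕0⊕1⊕0⊕0⊕0⊕1 = 0
Parity bit = 0 (so all 18 bits XOR to 0).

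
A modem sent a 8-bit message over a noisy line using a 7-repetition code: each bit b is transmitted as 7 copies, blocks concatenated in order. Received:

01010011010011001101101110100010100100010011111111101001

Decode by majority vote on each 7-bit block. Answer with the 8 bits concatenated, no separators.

Block 1 (0101001): 3 ones → 0
Block 2 (1010011): 4 ones → 1
Block 3 (0011011): 4 ones → 1
Block 4 (0111010): 4 ones → 1
Block 5 (0010100): 2 ones → 0
Block 6 (1000100): 2 ones → 0
Block 7 (1111111): 7 ones → 1
Block 8 (1101001): 4 ones → 1

01110011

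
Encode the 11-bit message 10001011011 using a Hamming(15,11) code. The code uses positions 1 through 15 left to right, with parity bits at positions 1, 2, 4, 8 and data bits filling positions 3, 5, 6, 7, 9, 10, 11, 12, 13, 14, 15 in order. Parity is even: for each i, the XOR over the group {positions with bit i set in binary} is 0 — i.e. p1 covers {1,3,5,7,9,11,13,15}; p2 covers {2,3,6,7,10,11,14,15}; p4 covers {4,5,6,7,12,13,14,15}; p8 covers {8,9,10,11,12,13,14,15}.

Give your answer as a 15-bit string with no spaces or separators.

Place data at non-parity positions: p1 p2 1 p4 0 0 0 p8 1 0 1 1 0 1 1
p1 (pos 1,3,5,7,9,11,13,15): XOR of data positions = 1⊕0⊕0⊕1⊕1⊕0⊕1 = 0
p2 (pos 2,3,6,7,10,11,14,15): XOR of data positions = 1⊕0⊕0⊕0⊕1⊕1⊕1 = 0
p4 (pos 4,5,6,7,12,13,14,15): XOR of data positions = 0⊕0⊕0⊕1⊕0⊕1⊕1 = 1
p8 (pos 8,9,10,11,12,13,14,15): XOR of data positions = 1⊕0⊕1⊕1⊕0⊕1⊕1 = 1
Codeword: 001100011011011

001100011011011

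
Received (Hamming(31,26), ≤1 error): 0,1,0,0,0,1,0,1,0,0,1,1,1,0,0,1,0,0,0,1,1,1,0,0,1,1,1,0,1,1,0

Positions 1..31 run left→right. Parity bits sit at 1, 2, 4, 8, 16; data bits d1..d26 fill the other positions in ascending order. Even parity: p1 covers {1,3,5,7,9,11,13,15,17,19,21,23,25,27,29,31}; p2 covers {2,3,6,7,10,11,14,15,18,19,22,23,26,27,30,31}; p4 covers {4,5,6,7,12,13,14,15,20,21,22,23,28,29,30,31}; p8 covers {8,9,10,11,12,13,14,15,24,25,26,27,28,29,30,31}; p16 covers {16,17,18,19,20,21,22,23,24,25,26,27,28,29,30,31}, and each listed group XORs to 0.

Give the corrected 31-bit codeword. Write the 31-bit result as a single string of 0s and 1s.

s1 (pos 1,3,5,7,9,11,13,15,17,19,21,23,25,27,29,31): 0⊕0⊕0⊕0⊕0⊕1⊕1⊕0⊕0⊕0⊕1⊕0⊕1⊕1⊕1⊕0 = 0
s2 (pos 2,3,6,7,10,11,14,15,18,19,22,23,26,27,30,31): 1⊕0⊕1⊕0⊕0⊕1⊕0⊕0⊕0⊕0⊕1⊕0⊕1⊕1⊕1⊕0 = 1
s4 (pos 4,5,6,7,12,13,14,15,20,21,22,23,28,29,30,31): 0⊕0⊕1⊕0⊕1⊕1⊕0⊕0⊕1⊕1⊕1⊕0⊕0⊕1⊕1⊕0 = 0
s8 (pos 8,9,10,11,12,13,14,15,24,25,26,27,28,29,30,31): 1⊕0⊕0⊕1⊕1⊕1⊕0⊕0⊕0⊕1⊕1⊕1⊕0⊕1⊕1⊕0 = 1
s16 (pos 16,17,18,19,20,21,22,23,24,25,26,27,28,29,30,31): 1⊕0⊕0⊕0⊕1⊕1⊕1⊕0⊕0⊕1⊕1⊕1⊕0⊕1⊕1⊕0 = 1
Syndrome s16…s1 = 11010 → error at position 26.
Flip position 26: 0100010100111001000111001110110 → 0100010100111001000111001010110

0100010100111001000111001010110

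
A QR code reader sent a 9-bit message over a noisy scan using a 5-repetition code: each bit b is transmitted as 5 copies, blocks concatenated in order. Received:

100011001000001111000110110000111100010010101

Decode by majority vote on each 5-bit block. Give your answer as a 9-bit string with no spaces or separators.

000110101

Block 1 (10001): 2 ones → 0
Block 2 (10010): 2 ones → 0
Block 3 (00001): 1 one → 0
Block 4 (11100): 3 ones → 1
Block 5 (01101): 3 ones → 1
Block 6 (10000): 1 one → 0
Block 7 (11110): 4 ones → 1
Block 8 (00100): 1 one → 0
Block 9 (10101): 3 ones → 1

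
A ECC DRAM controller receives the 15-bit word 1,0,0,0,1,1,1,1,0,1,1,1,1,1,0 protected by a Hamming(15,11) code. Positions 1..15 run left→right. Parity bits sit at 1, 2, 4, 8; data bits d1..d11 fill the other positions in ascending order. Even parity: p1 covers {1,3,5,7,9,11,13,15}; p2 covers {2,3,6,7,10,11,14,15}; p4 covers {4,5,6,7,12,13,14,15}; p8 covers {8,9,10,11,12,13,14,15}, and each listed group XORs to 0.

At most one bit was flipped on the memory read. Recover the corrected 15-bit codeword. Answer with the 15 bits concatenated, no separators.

s1 (pos 1,3,5,7,9,11,13,15): 1⊕0⊕1⊕1⊕0⊕1⊕1⊕0 = 1
s2 (pos 2,3,6,7,10,11,14,15): 0⊕0⊕1⊕1⊕1⊕1⊕1⊕0 = 1
s4 (pos 4,5,6,7,12,13,14,15): 0⊕1⊕1⊕1⊕1⊕1⊕1⊕0 = 0
s8 (pos 8,9,10,11,12,13,14,15): 1⊕0⊕1⊕1⊕1⊕1⊕1⊕0 = 0
Syndrome s8…s1 = 0011 → error at position 3.
Flip position 3: 100011110111110 → 101011110111110

101011110111110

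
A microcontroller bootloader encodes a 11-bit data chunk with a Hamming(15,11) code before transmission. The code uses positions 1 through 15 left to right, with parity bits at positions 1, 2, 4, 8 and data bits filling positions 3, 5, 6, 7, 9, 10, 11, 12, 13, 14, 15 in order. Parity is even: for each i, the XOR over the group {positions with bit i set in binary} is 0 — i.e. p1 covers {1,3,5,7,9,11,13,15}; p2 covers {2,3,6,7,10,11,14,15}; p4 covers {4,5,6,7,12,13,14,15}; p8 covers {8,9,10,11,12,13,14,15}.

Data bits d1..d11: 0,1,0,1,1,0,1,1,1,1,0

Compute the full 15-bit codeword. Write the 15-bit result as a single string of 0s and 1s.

110110111011110

Place data at non-parity positions: p1 p2 0 p4 1 0 1 p8 1 0 1 1 1 1 0
p1 (pos 1,3,5,7,9,11,13,15): XOR of data positions = 0⊕1⊕1⊕1⊕1⊕1⊕0 = 1
p2 (pos 2,3,6,7,10,11,14,15): XOR of data positions = 0⊕0⊕1⊕0⊕1⊕1⊕0 = 1
p4 (pos 4,5,6,7,12,13,14,15): XOR of data positions = 1⊕0⊕1⊕1⊕1⊕1⊕0 = 1
p8 (pos 8,9,10,11,12,13,14,15): XOR of data positions = 1⊕0⊕1⊕1⊕1⊕1⊕0 = 1
Codeword: 110110111011110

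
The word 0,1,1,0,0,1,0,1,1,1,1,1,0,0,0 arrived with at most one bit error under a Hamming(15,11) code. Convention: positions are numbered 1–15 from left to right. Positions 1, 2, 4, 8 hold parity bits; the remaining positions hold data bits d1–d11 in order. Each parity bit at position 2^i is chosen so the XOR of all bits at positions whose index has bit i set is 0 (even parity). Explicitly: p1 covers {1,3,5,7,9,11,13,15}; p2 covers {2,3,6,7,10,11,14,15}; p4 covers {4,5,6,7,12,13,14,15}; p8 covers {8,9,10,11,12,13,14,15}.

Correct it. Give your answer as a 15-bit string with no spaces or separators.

s1 (pos 1,3,5,7,9,11,13,15): 0⊕1⊕0⊕0⊕1⊕1⊕0⊕0 = 1
s2 (pos 2,3,6,7,10,11,14,15): 1⊕1⊕1⊕0⊕1⊕1⊕0⊕0 = 1
s4 (pos 4,5,6,7,12,13,14,15): 0⊕0⊕1⊕0⊕1⊕0⊕0⊕0 = 0
s8 (pos 8,9,10,11,12,13,14,15): 1⊕1⊕1⊕1⊕1⊕0⊕0⊕0 = 1
Syndrome s8…s1 = 1011 → error at position 11.
Flip position 11: 011001011111000 → 011001011101000

011001011101000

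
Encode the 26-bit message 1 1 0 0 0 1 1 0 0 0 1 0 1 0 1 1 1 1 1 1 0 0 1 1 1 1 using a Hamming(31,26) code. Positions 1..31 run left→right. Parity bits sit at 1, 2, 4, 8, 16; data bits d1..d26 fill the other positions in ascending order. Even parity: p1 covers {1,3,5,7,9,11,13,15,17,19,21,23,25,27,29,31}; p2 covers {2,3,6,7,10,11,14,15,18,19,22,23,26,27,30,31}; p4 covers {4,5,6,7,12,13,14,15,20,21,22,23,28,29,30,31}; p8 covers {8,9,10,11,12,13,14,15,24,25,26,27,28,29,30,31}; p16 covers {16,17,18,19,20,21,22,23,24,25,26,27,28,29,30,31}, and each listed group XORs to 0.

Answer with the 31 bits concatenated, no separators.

Place data at non-parity positions: p1 p2 1 p4 1 0 0 p8 0 1 1 0 0 0 1 p16 0 1 0 1 1 1 1 1 1 0 0 1 1 1 1
p1 (pos 1,3,5,7,9,11,13,15,17,19,21,23,25,27,29,31): XOR of data positions = 1⊕1⊕0⊕0⊕1⊕0⊕1⊕0⊕0⊕1⊕1⊕1⊕0⊕1⊕1 = 1
p2 (pos 2,3,6,7,10,11,14,15,18,19,22,23,26,27,30,31): XOR of data positions = 1⊕0⊕0⊕1⊕1⊕0⊕1⊕1⊕0⊕1⊕1⊕0⊕0⊕1⊕1 = 1
p4 (pos 4,5,6,7,12,13,14,15,20,21,22,23,28,29,30,31): XOR of data positions = 1⊕0⊕0⊕0⊕0⊕0⊕1⊕1⊕1⊕1⊕1⊕1⊕1⊕1⊕1 = 0
p8 (pos 8,9,10,11,12,13,14,15,24,25,26,27,28,29,30,31): XOR of data positions = 0⊕1⊕1⊕0⊕0⊕0⊕1⊕1⊕1⊕0⊕0⊕1⊕1⊕1⊕1 = 1
p16 (pos 16,17,18,19,20,21,22,23,24,25,26,27,28,29,30,31): XOR of data positions = 0⊕1⊕0⊕1⊕1⊕1⊕1⊕1⊕1⊕0⊕0⊕1⊕1⊕1⊕1 = 1
Codeword: 1110100101100011010111111001111

1110100101100011010111111001111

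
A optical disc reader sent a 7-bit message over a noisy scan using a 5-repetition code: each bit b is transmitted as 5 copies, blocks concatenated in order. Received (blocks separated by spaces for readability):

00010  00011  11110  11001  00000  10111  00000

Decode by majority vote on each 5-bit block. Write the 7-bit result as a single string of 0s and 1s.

Block 1 (00010): 1 one → 0
Block 2 (00011): 2 ones → 0
Block 3 (11110): 4 ones → 1
Block 4 (11001): 3 ones → 1
Block 5 (00000): 0 ones → 0
Block 6 (10111): 4 ones → 1
Block 7 (00000): 0 ones → 0

0011010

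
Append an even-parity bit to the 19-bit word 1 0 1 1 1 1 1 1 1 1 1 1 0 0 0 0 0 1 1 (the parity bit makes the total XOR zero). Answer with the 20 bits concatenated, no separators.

10111111111100000111

XOR of the 19 data bits: 1⊕0⊕1⊕1⊕1⊕1⊕1⊕1⊕1⊕1⊕1⊕1⊕0⊕0⊕0⊕0⊕0⊕1⊕1 = 1
Parity bit = 1 (so all 20 bits XOR to 0).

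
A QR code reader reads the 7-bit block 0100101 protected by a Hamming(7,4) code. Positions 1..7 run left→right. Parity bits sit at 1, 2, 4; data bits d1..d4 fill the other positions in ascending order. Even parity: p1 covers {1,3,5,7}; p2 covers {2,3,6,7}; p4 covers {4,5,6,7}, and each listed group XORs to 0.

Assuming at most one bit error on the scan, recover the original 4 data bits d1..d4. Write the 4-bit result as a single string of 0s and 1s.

s1 (pos 1,3,5,7): 0⊕0⊕1⊕1 = 0
s2 (pos 2,3,6,7): 1⊕0⊕0⊕1 = 0
s4 (pos 4,5,6,7): 0⊕1⊕0⊕1 = 0
Syndrome s4…s1 = 000 → no error.
Read data bits from positions 3,5,6,7: 0101

0101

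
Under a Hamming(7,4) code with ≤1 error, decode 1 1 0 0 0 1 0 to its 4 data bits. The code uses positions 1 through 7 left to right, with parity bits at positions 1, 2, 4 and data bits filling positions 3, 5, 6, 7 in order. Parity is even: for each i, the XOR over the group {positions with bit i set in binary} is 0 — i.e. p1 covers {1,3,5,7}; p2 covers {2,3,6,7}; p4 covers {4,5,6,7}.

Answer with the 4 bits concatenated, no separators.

s1 (pos 1,3,5,7): 1⊕0⊕0⊕0 = 1
s2 (pos 2,3,6,7): 1⊕0⊕1⊕0 = 0
s4 (pos 4,5,6,7): 0⊕0⊕1⊕0 = 1
Syndrome s4…s1 = 101 → error at position 5.
Flip position 5: 1100010 → 1100110
Read data bits from positions 3,5,6,7: 0110

0110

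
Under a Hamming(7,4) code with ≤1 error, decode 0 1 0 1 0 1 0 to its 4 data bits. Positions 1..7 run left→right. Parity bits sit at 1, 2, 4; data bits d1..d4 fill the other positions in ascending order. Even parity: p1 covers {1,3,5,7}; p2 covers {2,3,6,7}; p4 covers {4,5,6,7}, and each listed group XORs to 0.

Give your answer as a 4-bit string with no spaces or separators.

0010

s1 (pos 1,3,5,7): 0⊕0⊕0⊕0 = 0
s2 (pos 2,3,6,7): 1⊕0⊕1⊕0 = 0
s4 (pos 4,5,6,7): 1⊕0⊕1⊕0 = 0
Syndrome s4…s1 = 000 → no error.
Read data bits from positions 3,5,6,7: 0010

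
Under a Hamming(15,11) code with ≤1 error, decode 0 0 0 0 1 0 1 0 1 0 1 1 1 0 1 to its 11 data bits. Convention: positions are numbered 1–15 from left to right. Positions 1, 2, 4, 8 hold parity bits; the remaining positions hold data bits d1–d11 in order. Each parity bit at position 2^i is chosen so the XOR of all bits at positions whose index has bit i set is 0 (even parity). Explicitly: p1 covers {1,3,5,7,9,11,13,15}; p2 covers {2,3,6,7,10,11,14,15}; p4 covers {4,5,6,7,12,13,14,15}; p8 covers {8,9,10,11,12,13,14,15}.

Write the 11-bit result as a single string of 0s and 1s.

s1 (pos 1,3,5,7,9,11,13,15): 0⊕0⊕1⊕1⊕1⊕1⊕1⊕1 = 0
s2 (pos 2,3,6,7,10,11,14,15): 0⊕0⊕0⊕1⊕0⊕1⊕0⊕1 = 1
s4 (pos 4,5,6,7,12,13,14,15): 0⊕1⊕0⊕1⊕1⊕1⊕0⊕1 = 1
s8 (pos 8,9,10,11,12,13,14,15): 0⊕1⊕0⊕1⊕1⊕1⊕0⊕1 = 1
Syndrome s8…s1 = 1110 → error at position 14.
Flip position 14: 000010101011101 → 000010101011111
Read data bits from positions 3,5,6,7,9,10,11,12,13,14,15: 01011011111

01011011111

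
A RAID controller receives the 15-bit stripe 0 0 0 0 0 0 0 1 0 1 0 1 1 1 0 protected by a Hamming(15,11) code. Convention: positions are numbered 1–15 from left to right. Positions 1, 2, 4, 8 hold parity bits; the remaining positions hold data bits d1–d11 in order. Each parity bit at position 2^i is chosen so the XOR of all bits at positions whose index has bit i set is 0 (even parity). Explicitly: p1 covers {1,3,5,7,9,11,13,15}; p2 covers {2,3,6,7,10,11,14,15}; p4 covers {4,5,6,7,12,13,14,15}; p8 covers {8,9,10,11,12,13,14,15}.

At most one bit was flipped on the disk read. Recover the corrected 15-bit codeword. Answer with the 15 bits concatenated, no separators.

s1 (pos 1,3,5,7,9,11,13,15): 0⊕0⊕0⊕0⊕0⊕0⊕1⊕0 = 1
s2 (pos 2,3,6,7,10,11,14,15): 0⊕0⊕0⊕0⊕1⊕0⊕1⊕0 = 0
s4 (pos 4,5,6,7,12,13,14,15): 0⊕0⊕0⊕0⊕1⊕1⊕1⊕0 = 1
s8 (pos 8,9,10,11,12,13,14,15): 1⊕0⊕1⊕0⊕1⊕1⊕1⊕0 = 1
Syndrome s8…s1 = 1101 → error at position 13.
Flip position 13: 000000010101110 → 000000010101010

000000010101010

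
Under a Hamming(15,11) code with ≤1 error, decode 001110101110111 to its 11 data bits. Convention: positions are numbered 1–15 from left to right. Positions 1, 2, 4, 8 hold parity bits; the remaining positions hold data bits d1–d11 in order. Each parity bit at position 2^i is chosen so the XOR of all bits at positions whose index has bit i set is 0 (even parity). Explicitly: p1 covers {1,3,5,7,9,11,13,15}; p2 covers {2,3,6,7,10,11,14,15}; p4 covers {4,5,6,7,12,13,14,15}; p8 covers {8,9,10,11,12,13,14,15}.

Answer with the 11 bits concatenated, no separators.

s1 (pos 1,3,5,7,9,11,13,15): 0⊕1⊕1⊕1⊕1⊕1⊕1⊕1 = 1
s2 (pos 2,3,6,7,10,11,14,15): 0⊕1⊕0⊕1⊕1⊕1⊕1⊕1 = 0
s4 (pos 4,5,6,7,12,13,14,15): 1⊕1⊕0⊕1⊕0⊕1⊕1⊕1 = 0
s8 (pos 8,9,10,11,12,13,14,15): 0⊕1⊕1⊕1⊕0⊕1⊕1⊕1 = 0
Syndrome s8…s1 = 0001 → error at position 1.
Flip position 1: 001110101110111 → 101110101110111
Read data bits from positions 3,5,6,7,9,10,11,12,13,14,15: 11011110111

11011110111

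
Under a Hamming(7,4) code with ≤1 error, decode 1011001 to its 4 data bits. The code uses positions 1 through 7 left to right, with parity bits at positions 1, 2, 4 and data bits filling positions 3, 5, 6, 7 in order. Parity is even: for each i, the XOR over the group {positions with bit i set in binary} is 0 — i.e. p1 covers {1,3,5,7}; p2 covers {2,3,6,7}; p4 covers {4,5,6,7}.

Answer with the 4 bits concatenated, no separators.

1001

s1 (pos 1,3,5,7): 1⊕1⊕0⊕1 = 1
s2 (pos 2,3,6,7): 0⊕1⊕0⊕1 = 0
s4 (pos 4,5,6,7): 1⊕0⊕0⊕1 = 0
Syndrome s4…s1 = 001 → error at position 1.
Flip position 1: 1011001 → 0011001
Read data bits from positions 3,5,6,7: 1001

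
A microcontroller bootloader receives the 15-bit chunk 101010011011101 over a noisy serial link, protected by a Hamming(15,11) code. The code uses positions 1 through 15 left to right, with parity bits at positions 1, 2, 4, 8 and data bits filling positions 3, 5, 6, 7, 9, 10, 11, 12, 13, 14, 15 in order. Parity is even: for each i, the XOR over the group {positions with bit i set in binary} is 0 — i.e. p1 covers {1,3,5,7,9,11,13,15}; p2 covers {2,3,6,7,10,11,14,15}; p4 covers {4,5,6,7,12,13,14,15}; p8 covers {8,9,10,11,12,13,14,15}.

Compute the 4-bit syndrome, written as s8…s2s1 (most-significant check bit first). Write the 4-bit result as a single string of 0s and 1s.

s1 (pos 1,3,5,7,9,11,13,15): 1⊕1⊕1⊕0⊕1⊕1⊕1⊕1 = 1
s2 (pos 2,3,6,7,10,11,14,15): 0⊕1⊕0⊕0⊕0⊕1⊕0⊕1 = 1
s4 (pos 4,5,6,7,12,13,14,15): 0⊕1⊕0⊕0⊕1⊕1⊕0⊕1 = 0
s8 (pos 8,9,10,11,12,13,14,15): 1⊕1⊕0⊕1⊕1⊕1⊕0⊕1 = 0
Syndrome s8…s1 = 0011 → error at position 3.

0011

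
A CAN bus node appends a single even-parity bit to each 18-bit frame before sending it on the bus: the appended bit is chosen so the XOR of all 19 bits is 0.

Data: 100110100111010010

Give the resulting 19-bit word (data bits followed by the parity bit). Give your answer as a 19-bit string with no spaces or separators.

XOR of the 18 data bits: 1⊕0⊕0⊕1⊕1⊕0⊕1⊕0⊕0⊕1⊕1⊕1⊕0⊕1⊕0⊕0⊕1⊕0 = 1
Parity bit = 1 (so all 19 bits XOR to 0).

1001101001110100101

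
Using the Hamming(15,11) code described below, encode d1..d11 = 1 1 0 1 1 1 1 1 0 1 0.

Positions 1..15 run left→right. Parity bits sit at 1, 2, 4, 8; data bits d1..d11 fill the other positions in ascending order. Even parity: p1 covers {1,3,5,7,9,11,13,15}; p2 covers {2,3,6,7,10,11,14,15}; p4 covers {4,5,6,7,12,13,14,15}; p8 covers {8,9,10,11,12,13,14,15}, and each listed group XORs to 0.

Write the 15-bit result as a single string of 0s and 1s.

111010111111010

Place data at non-parity positions: p1 p2 1 p4 1 0 1 p8 1 1 1 1 0 1 0
p1 (pos 1,3,5,7,9,11,13,15): XOR of data positions = 1⊕1⊕1⊕1⊕1⊕0⊕0 = 1
p2 (pos 2,3,6,7,10,11,14,15): XOR of data positions = 1⊕0⊕1⊕1⊕1⊕1⊕0 = 1
p4 (pos 4,5,6,7,12,13,14,15): XOR of data positions = 1⊕0⊕1⊕1⊕0⊕1⊕0 = 0
p8 (pos 8,9,10,11,12,13,14,15): XOR of data positions = 1⊕1⊕1⊕1⊕0⊕1⊕0 = 1
Codeword: 111010111111010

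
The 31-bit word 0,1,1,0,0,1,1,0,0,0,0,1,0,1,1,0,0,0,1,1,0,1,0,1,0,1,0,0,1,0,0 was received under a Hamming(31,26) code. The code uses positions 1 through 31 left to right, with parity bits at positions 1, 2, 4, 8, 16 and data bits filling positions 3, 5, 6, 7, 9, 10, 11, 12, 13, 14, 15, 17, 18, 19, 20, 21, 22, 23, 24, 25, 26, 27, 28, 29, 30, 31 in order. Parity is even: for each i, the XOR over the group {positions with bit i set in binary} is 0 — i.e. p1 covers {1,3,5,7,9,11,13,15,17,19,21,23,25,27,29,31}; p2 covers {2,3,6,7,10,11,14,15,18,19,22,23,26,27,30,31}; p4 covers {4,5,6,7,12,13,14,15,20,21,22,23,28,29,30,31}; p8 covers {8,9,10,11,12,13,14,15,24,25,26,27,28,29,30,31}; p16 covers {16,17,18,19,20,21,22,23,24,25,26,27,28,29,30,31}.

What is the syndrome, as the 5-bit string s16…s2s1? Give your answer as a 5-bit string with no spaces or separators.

00011

s1 (pos 1,3,5,7,9,11,13,15,17,19,21,23,25,27,29,31): 0⊕1⊕0⊕1⊕0⊕0⊕0⊕1⊕0⊕1⊕0⊕0⊕0⊕0⊕1⊕0 = 1
s2 (pos 2,3,6,7,10,11,14,15,18,19,22,23,26,27,30,31): 1⊕1⊕1⊕1⊕0⊕0⊕1⊕1⊕0⊕1⊕1⊕0⊕1⊕0⊕0⊕0 = 1
s4 (pos 4,5,6,7,12,13,14,15,20,21,22,23,28,29,30,31): 0⊕0⊕1⊕1⊕1⊕0⊕1⊕1⊕1⊕0⊕1⊕0⊕0⊕1⊕0⊕0 = 0
s8 (pos 8,9,10,11,12,13,14,15,24,25,26,27,28,29,30,31): 0⊕0⊕0⊕0⊕1⊕0⊕1⊕1⊕1⊕0⊕1⊕0⊕0⊕1⊕0⊕0 = 0
s16 (pos 16,17,18,19,20,21,22,23,24,25,26,27,28,29,30,31): 0⊕0⊕0⊕1⊕1⊕0⊕1⊕0⊕1⊕0⊕1⊕0⊕0⊕1⊕0⊕0 = 0
Syndrome s16…s1 = 00011 → error at position 3.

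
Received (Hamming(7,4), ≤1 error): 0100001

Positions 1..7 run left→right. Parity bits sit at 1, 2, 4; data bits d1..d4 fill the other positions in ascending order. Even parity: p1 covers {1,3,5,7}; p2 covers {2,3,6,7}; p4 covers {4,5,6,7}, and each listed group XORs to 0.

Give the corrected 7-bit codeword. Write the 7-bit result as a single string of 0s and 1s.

s1 (pos 1,3,5,7): 0⊕0⊕0⊕1 = 1
s2 (pos 2,3,6,7): 1⊕0⊕0⊕1 = 0
s4 (pos 4,5,6,7): 0⊕0⊕0⊕1 = 1
Syndrome s4…s1 = 101 → error at position 5.
Flip position 5: 0100001 → 0100101

0100101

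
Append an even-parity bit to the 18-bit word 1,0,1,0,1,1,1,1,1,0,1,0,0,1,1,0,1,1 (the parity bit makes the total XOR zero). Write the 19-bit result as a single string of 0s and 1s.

1010111110100110110

XOR of the 18 data bits: 1⊕0⊕1⊕0⊕1⊕1⊕1⊕1⊕1⊕0⊕1⊕0⊕0⊕1⊕1⊕0⊕1⊕1 = 0
Parity bit = 0 (so all 19 bits XOR to 0).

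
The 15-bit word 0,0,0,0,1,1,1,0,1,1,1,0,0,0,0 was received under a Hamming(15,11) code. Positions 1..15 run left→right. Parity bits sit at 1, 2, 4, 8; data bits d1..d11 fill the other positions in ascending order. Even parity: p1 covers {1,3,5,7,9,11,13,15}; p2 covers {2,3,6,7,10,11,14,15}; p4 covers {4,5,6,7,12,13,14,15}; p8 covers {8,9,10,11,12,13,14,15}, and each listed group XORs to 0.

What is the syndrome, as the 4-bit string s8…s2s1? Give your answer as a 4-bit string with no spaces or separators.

s1 (pos 1,3,5,7,9,11,13,15): 0⊕0⊕1⊕1⊕1⊕1⊕0⊕0 = 0
s2 (pos 2,3,6,7,10,11,14,15): 0⊕0⊕1⊕1⊕1⊕1⊕0⊕0 = 0
s4 (pos 4,5,6,7,12,13,14,15): 0⊕1⊕1⊕1⊕0⊕0⊕0⊕0 = 1
s8 (pos 8,9,10,11,12,13,14,15): 0⊕1⊕1⊕1⊕0⊕0⊕0⊕0 = 1
Syndrome s8…s1 = 1100 → error at position 12.

1100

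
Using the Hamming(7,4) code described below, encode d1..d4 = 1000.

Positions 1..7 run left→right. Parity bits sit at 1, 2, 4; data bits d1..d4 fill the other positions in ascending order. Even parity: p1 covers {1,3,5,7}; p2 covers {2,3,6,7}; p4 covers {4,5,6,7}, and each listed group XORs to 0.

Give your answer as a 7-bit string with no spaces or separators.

1110000

Place data at non-parity positions: p1 p2 1 p4 0 0 0
p1 (pos 1,3,5,7): XOR of data positions = 1⊕0⊕0 = 1
p2 (pos 2,3,6,7): XOR of data positions = 1⊕0⊕0 = 1
p4 (pos 4,5,6,7): XOR of data positions = 0⊕0⊕0 = 0
Codeword: 1110000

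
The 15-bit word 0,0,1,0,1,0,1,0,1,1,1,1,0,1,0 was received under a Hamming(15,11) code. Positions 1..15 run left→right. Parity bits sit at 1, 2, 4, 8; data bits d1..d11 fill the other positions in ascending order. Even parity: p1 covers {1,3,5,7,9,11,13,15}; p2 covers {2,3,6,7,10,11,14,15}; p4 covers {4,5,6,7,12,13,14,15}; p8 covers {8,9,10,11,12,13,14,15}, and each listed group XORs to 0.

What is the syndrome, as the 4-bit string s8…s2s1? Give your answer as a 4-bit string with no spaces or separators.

s1 (pos 1,3,5,7,9,11,13,15): 0⊕1⊕1⊕1⊕1⊕1⊕0⊕0 = 1
s2 (pos 2,3,6,7,10,11,14,15): 0⊕1⊕0⊕1⊕1⊕1⊕1⊕0 = 1
s4 (pos 4,5,6,7,12,13,14,15): 0⊕1⊕0⊕1⊕1⊕0⊕1⊕0 = 0
s8 (pos 8,9,10,11,12,13,14,15): 0⊕1⊕1⊕1⊕1⊕0⊕1⊕0 = 1
Syndrome s8…s1 = 1011 → error at position 11.

1011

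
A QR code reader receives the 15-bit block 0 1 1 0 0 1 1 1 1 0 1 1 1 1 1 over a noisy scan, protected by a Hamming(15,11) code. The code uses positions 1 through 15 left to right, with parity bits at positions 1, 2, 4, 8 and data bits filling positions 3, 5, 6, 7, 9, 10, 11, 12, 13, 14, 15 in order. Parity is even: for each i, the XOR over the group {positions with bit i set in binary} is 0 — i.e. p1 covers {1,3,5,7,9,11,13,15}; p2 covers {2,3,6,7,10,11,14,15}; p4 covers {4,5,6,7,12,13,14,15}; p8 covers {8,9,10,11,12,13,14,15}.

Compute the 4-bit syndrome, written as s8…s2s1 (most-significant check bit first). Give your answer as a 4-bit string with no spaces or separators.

s1 (pos 1,3,5,7,9,11,13,15): 0⊕1⊕0⊕1⊕1⊕1⊕1⊕1 = 0
s2 (pos 2,3,6,7,10,11,14,15): 1⊕1⊕1⊕1⊕0⊕1⊕1⊕1 = 1
s4 (pos 4,5,6,7,12,13,14,15): 0⊕0⊕1⊕1⊕1⊕1⊕1⊕1 = 0
s8 (pos 8,9,10,11,12,13,14,15): 1⊕1⊕0⊕1⊕1⊕1⊕1⊕1 = 1
Syndrome s8…s1 = 1010 → error at position 10.

1010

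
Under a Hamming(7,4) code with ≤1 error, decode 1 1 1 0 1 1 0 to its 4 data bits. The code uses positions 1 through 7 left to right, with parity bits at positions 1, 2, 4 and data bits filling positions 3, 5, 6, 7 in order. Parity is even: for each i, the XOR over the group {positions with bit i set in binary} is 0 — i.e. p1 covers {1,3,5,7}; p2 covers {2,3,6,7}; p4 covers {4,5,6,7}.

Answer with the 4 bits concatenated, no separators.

s1 (pos 1,3,5,7): 1⊕1⊕1⊕0 = 1
s2 (pos 2,3,6,7): 1⊕1⊕1⊕0 = 1
s4 (pos 4,5,6,7): 0⊕1⊕1⊕0 = 0
Syndrome s4…s1 = 011 → error at position 3.
Flip position 3: 1110110 → 1100110
Read data bits from positions 3,5,6,7: 0110

0110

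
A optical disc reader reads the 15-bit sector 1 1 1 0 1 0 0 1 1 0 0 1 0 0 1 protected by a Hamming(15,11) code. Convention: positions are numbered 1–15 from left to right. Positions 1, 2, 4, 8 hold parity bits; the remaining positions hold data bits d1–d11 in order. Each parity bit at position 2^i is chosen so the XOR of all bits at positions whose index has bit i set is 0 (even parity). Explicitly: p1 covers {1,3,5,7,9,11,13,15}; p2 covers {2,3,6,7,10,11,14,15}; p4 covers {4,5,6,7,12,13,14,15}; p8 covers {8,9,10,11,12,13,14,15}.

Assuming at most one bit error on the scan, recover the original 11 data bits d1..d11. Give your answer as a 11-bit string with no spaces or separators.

s1 (pos 1,3,5,7,9,11,13,15): 1⊕1⊕1⊕0⊕1⊕0⊕0⊕1 = 1
s2 (pos 2,3,6,7,10,11,14,15): 1⊕1⊕0⊕0⊕0⊕0⊕0⊕1 = 1
s4 (pos 4,5,6,7,12,13,14,15): 0⊕1⊕0⊕0⊕1⊕0⊕0⊕1 = 1
s8 (pos 8,9,10,11,12,13,14,15): 1⊕1⊕0⊕0⊕1⊕0⊕0⊕1 = 0
Syndrome s8…s1 = 0111 → error at position 7.
Flip position 7: 111010011001001 → 111010111001001
Read data bits from positions 3,5,6,7,9,10,11,12,13,14,15: 11011001001

11011001001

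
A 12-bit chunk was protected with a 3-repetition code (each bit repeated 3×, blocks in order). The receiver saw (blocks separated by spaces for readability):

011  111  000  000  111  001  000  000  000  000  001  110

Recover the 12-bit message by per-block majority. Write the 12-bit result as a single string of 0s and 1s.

Block 1 (011): 2 ones → 1
Block 2 (111): 3 ones → 1
Block 3 (000): 0 ones → 0
Block 4 (000): 0 ones → 0
Block 5 (111): 3 ones → 1
Block 6 (001): 1 one → 0
Block 7 (000): 0 ones → 0
Block 8 (000): 0 ones → 0
Block 9 (000): 0 ones → 0
Block 10 (000): 0 ones → 0
Block 11 (001): 1 one → 0
Block 12 (110): 2 ones → 1

110010000001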